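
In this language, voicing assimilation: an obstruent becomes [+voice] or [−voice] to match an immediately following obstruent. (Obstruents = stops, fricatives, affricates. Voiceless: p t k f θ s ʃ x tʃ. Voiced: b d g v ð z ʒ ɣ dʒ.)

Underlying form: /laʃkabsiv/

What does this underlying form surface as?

[laʃkapsiv]

/b/ before /s/ (voiceless) → [p]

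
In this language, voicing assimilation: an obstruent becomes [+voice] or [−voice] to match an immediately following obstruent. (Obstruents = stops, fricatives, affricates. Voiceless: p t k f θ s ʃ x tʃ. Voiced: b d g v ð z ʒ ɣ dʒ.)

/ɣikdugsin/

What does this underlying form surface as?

/k/ before /d/ (voiced) → [g]
/g/ before /s/ (voiceless) → [k]

[ɣigduksin]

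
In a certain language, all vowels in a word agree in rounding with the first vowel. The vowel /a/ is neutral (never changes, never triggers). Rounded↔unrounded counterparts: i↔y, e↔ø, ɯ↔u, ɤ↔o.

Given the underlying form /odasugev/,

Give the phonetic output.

[odasugøv]

/e/ harmonizes with /o/ ([+round]) → [ø]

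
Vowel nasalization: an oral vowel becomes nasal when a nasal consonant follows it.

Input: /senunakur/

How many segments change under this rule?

2

/e/ before nasal /n/ → [ẽ]
/u/ before nasal /n/ → [ũ]
2 segments change.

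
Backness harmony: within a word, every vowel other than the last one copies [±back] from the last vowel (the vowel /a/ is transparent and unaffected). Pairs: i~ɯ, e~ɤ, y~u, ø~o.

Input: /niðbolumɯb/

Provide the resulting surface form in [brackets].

[nɯðbolumɯb]

/i/ harmonizes with /ɯ/ ([+back]) → [ɯ]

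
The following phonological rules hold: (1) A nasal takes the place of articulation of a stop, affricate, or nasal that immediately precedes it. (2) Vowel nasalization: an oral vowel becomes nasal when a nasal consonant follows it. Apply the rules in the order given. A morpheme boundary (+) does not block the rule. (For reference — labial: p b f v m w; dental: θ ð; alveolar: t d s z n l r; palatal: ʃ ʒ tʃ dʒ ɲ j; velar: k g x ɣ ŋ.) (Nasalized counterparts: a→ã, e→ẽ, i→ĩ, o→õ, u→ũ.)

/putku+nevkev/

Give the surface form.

Rule 1: no segment meets the rule's conditions; no change.
After rule 1: putku+nevkev
Rule 2: /u/ before nasal /n/ → [ũ]

[putkũ+nevkev]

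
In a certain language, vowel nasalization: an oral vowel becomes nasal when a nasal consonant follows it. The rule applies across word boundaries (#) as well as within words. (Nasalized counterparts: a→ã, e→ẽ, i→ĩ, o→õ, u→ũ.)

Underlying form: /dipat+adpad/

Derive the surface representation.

[dipat+adpad]

no segment meets the rule's conditions; no change.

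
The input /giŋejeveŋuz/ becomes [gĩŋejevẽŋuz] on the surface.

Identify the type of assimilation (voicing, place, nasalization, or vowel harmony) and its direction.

nasalization, regressive

/i/→[ĩ] /e/→[ẽ].
Each target copies a feature from the following segment, so the direction is regressive.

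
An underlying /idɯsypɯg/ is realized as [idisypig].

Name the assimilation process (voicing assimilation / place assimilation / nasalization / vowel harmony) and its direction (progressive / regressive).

vowel harmony, progressive

/ɯ/→[i] /ɯ/→[i].
Vowels agree with the first vowel, so the harmony is progressive.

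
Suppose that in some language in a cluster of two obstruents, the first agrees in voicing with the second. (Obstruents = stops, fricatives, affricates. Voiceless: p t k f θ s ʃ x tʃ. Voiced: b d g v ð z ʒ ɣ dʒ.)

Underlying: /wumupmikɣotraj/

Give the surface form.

/k/ before /ɣ/ (voiced) → [g]

[wumupmigɣotraj]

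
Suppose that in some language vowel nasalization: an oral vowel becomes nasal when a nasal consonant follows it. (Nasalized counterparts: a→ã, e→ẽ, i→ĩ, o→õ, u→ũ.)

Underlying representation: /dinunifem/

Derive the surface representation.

[dĩnũnifẽm]

/i/ before nasal /n/ → [ĩ]
/u/ before nasal /n/ → [ũ]
/e/ before nasal /m/ → [ẽ]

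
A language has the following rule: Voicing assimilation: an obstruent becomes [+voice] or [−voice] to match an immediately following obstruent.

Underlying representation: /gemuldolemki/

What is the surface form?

no segment meets the rule's conditions; no change.

[gemuldolemki]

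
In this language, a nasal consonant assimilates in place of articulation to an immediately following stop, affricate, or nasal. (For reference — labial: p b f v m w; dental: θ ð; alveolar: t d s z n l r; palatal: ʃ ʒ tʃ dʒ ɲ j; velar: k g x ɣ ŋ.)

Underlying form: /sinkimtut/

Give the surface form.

[siŋkintut]

/n/ before /k/ (velar) → [ŋ]
/m/ before /t/ (alveolar) → [n]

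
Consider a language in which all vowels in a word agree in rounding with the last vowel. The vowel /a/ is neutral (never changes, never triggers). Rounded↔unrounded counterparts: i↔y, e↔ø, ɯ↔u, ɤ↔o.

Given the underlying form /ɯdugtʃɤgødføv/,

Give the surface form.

[udugtʃogødføv]

/ɯ/ harmonizes with /ø/ ([+round]) → [u]
/ɤ/ harmonizes with /ø/ ([+round]) → [o]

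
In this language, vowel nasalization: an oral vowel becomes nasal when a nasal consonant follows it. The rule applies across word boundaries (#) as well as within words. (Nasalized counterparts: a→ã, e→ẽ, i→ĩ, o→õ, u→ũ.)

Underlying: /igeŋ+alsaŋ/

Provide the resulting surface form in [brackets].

/e/ before nasal /ŋ/ → [ẽ]
/a/ before nasal /ŋ/ → [ã]

[igẽŋ+alsãŋ]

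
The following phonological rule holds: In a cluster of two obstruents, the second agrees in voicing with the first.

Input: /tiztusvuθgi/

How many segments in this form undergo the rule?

/t/ after /z/ (voiced) → [d]
/v/ after /s/ (voiceless) → [f]
/g/ after /θ/ (voiceless) → [k]
3 segments change.

3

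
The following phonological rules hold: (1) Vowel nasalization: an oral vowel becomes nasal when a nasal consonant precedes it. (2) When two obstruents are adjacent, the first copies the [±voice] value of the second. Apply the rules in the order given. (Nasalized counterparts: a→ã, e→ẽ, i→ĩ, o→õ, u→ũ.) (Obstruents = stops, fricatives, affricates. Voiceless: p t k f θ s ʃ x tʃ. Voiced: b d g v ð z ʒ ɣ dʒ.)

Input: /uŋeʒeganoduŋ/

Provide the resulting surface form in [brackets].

Rule 1: /e/ after nasal /ŋ/ → [ẽ]
Rule 1: /o/ after nasal /n/ → [õ]
After rule 1: uŋẽʒeganõduŋ
Rule 2: no segment meets the rule's conditions; no change.

[uŋẽʒeganõduŋ]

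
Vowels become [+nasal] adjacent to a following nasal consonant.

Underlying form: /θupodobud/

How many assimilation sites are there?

0

No segment meets the rule's conditions.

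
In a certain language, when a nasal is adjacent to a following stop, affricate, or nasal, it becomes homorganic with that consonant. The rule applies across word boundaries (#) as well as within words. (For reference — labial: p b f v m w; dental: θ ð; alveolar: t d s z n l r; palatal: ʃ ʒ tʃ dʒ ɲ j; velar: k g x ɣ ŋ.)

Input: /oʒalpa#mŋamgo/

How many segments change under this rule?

/m/ before /ŋ/ (velar) → [ŋ]
/m/ before /g/ (velar) → [ŋ]
2 segments change.

2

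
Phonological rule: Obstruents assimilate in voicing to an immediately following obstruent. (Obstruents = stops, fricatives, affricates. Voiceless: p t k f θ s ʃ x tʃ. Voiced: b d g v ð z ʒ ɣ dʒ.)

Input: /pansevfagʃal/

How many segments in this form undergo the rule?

/v/ before /f/ (voiceless) → [f]
/g/ before /ʃ/ (voiceless) → [k]
2 segments change.

2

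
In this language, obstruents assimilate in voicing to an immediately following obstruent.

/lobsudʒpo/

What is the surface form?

[lopsutʃpo]

/b/ before /s/ (voiceless) → [p]
/dʒ/ before /p/ (voiceless) → [tʃ]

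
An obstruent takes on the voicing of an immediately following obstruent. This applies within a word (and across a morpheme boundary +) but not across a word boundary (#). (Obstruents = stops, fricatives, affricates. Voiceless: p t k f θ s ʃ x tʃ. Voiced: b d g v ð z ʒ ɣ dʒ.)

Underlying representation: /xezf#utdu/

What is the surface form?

[xesf#uddu]

/z/ before /f/ (voiceless) → [s]
/t/ before /d/ (voiced) → [d]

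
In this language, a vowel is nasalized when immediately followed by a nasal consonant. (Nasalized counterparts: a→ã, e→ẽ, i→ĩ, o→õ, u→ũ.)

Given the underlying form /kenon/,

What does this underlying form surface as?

[kẽnõn]

/e/ before nasal /n/ → [ẽ]
/o/ before nasal /n/ → [õ]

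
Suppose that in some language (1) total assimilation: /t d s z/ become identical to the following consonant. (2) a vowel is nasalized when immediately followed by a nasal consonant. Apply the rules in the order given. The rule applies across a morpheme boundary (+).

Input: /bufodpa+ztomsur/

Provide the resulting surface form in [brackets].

[bufoppa+ttõmsur]

Rule 1: /d/ before /p/ → [p] (total assimilation)
Rule 1: /z/ before /t/ → [t] (total assimilation)
After rule 1: bufoppa+ttomsur
Rule 2: /o/ before nasal /m/ → [õ]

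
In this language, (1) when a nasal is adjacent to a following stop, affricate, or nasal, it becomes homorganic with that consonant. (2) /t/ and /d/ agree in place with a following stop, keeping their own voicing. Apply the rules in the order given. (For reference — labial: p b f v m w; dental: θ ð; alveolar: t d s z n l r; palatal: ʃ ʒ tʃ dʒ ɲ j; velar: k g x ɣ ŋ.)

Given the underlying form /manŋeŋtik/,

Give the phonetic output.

[maŋŋentik]

Rule 1: /n/ before /ŋ/ (velar) → [ŋ]
Rule 1: /ŋ/ before /t/ (alveolar) → [n]
After rule 1: maŋŋentik
Rule 2: no segment meets the rule's conditions; no change.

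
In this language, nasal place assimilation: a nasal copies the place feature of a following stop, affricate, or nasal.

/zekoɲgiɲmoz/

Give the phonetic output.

/ɲ/ before /g/ (velar) → [ŋ]
/ɲ/ before /m/ (labial) → [m]

[zekoŋgimmoz]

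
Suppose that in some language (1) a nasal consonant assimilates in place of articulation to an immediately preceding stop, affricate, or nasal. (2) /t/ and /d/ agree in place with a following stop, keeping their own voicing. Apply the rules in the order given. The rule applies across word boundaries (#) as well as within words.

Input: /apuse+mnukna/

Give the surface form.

Rule 1: /n/ after /m/ (labial) → [m]
Rule 1: /n/ after /k/ (velar) → [ŋ]
After rule 1: apuse+mmukŋa
Rule 2: no segment meets the rule's conditions; no change.

[apuse+mmukŋa]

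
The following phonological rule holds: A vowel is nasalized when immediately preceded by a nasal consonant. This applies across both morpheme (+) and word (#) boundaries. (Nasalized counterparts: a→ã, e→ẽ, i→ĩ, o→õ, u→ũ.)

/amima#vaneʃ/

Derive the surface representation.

[amĩmã#vanẽʃ]

/i/ after nasal /m/ → [ĩ]
/a/ after nasal /m/ → [ã]
/e/ after nasal /n/ → [ẽ]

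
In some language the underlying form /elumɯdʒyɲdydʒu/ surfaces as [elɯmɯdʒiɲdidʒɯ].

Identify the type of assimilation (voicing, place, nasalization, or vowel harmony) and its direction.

vowel harmony, progressive

/u/→[ɯ] /y/→[i] /y/→[i] /u/→[ɯ].
Vowels agree with the first vowel, so the harmony is progressive.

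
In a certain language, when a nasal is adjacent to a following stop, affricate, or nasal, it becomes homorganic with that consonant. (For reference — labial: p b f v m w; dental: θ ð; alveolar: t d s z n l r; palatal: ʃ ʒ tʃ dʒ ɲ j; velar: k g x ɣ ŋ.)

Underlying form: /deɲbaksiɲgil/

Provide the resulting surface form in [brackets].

/ɲ/ before /b/ (labial) → [m]
/ɲ/ before /g/ (velar) → [ŋ]

[dembaksiŋgil]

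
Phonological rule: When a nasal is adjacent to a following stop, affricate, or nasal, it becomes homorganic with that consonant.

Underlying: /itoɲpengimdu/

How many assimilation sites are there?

/ɲ/ before /p/ (labial) → [m]
/n/ before /g/ (velar) → [ŋ]
/m/ before /d/ (alveolar) → [n]
3 segments change.

3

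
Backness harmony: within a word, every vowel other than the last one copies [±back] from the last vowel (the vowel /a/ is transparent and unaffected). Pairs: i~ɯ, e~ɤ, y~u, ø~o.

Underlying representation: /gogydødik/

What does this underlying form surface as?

[gøgydødik]

/o/ harmonizes with /i/ ([-back]) → [ø]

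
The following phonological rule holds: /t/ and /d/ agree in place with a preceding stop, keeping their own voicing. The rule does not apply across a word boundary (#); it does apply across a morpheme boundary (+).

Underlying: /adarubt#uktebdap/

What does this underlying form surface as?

/t/ after /b/ (labial) → [p]
/t/ after /k/ (velar) → [k]
/d/ after /b/ (labial) → [b]

[adarubp#ukkebbap]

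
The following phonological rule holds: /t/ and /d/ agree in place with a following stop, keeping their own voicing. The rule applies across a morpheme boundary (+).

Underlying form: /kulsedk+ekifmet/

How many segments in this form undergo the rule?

/d/ before /k/ (velar) → [g]
1 segment changes.

1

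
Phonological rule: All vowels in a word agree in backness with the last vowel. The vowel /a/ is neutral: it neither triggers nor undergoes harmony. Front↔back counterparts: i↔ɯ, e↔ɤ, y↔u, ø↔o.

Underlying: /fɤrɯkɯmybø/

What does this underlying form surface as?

[ferikimybø]

/ɤ/ harmonizes with /ø/ ([-back]) → [e]
/ɯ/ harmonizes with /ø/ ([-back]) → [i]
/ɯ/ harmonizes with /ø/ ([-back]) → [i]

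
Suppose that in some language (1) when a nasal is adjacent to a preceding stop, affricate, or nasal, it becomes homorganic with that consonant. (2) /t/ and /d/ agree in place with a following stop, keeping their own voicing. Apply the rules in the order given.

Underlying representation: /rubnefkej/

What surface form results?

Rule 1: /n/ after /b/ (labial) → [m]
After rule 1: rubmefkej
Rule 2: no segment meets the rule's conditions; no change.

[rubmefkej]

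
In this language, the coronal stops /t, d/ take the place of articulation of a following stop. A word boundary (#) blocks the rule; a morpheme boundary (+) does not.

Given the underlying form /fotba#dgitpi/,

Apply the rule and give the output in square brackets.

/t/ before /b/ (labial) → [p]
/d/ before /g/ (velar) → [g]
/t/ before /p/ (labial) → [p]

[fopba#ggippi]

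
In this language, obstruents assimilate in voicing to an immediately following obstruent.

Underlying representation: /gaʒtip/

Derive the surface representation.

[gaʃtip]

/ʒ/ before /t/ (voiceless) → [ʃ]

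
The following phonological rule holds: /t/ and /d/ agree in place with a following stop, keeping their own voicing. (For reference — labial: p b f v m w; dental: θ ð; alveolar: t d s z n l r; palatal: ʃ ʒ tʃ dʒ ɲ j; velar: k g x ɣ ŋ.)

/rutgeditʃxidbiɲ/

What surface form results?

[rukgeditʃxibbiɲ]

/t/ before /g/ (velar) → [k]
/d/ before /b/ (labial) → [b]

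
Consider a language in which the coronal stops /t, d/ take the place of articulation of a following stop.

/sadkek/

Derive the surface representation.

[sagkek]

/d/ before /k/ (velar) → [g]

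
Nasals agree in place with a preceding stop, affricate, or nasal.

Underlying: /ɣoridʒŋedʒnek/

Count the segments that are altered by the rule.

2

/ŋ/ after /dʒ/ (palatal) → [ɲ]
/n/ after /dʒ/ (palatal) → [ɲ]
2 segments change.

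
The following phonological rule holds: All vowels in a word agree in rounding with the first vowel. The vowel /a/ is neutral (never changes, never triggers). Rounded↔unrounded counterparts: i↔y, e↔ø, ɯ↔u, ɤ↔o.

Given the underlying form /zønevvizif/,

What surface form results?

/e/ harmonizes with /ø/ ([+round]) → [ø]
/i/ harmonizes with /ø/ ([+round]) → [y]
/i/ harmonizes with /ø/ ([+round]) → [y]

[zønøvvyzyf]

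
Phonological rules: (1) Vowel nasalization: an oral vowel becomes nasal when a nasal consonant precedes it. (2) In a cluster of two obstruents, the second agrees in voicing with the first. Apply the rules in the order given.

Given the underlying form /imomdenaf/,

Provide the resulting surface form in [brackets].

Rule 1: /o/ after nasal /m/ → [õ]
Rule 1: /a/ after nasal /n/ → [ã]
After rule 1: imõmdenãf
Rule 2: no segment meets the rule's conditions; no change.

[imõmdenãf]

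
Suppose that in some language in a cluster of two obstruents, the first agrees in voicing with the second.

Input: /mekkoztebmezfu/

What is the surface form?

[mekkostebmesfu]

/z/ before /t/ (voiceless) → [s]
/z/ before /f/ (voiceless) → [s]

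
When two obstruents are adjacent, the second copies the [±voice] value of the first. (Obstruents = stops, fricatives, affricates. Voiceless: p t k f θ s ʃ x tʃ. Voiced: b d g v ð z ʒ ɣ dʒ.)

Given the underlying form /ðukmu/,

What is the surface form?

no segment meets the rule's conditions; no change.

[ðukmu]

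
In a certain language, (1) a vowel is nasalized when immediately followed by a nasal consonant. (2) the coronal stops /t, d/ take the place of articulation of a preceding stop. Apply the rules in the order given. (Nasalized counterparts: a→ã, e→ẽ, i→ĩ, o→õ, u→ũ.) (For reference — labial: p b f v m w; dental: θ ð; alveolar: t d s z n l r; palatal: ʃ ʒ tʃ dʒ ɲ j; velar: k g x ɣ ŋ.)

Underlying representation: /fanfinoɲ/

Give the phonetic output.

Rule 1: /a/ before nasal /n/ → [ã]
Rule 1: /i/ before nasal /n/ → [ĩ]
Rule 1: /o/ before nasal /ɲ/ → [õ]
After rule 1: fãnfĩnõɲ
Rule 2: no segment meets the rule's conditions; no change.

[fãnfĩnõɲ]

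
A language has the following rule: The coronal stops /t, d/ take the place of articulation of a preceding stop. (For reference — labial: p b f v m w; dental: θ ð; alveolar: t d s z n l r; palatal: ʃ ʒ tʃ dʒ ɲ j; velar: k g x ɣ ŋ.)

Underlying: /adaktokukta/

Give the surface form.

[adakkokukka]

/t/ after /k/ (velar) → [k]
/t/ after /k/ (velar) → [k]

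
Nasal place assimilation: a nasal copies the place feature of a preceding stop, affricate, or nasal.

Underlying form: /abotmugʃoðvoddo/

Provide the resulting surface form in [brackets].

[abotnugʃoðvoddo]

/m/ after /t/ (alveolar) → [n]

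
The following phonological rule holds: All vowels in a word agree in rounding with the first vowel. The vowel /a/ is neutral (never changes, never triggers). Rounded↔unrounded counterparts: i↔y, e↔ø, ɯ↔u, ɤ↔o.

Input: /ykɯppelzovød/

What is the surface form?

[ykuppølzovød]

/ɯ/ harmonizes with /y/ ([+round]) → [u]
/e/ harmonizes with /y/ ([+round]) → [ø]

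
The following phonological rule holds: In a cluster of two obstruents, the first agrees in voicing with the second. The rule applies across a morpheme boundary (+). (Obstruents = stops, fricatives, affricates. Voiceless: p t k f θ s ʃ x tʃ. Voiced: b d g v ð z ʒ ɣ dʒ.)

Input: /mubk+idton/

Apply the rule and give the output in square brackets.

/b/ before /k/ (voiceless) → [p]
/d/ before /t/ (voiceless) → [t]

[mupk+itton]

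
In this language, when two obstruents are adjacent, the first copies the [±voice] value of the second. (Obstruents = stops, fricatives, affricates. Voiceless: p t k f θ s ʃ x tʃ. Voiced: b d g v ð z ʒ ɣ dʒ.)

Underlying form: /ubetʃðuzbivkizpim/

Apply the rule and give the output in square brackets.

/tʃ/ before /ð/ (voiced) → [dʒ]
/v/ before /k/ (voiceless) → [f]
/z/ before /p/ (voiceless) → [s]

[ubedʒðuzbifkispim]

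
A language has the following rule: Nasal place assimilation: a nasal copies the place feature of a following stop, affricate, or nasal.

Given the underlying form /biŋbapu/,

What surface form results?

/ŋ/ before /b/ (labial) → [m]

[bimbapu]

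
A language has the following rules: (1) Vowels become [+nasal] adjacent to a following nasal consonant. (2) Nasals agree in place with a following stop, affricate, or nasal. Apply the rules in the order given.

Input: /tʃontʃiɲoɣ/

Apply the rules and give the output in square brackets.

[tʃõɲtʃĩɲoɣ]

Rule 1: /o/ before nasal /n/ → [õ]
Rule 1: /i/ before nasal /ɲ/ → [ĩ]
After rule 1: tʃõntʃĩɲoɣ
Rule 2: /n/ before /tʃ/ (palatal) → [ɲ]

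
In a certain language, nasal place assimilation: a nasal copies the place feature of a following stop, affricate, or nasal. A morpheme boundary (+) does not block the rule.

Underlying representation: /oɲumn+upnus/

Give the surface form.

[oɲunn+upnus]

/m/ before /n/ (alveolar) → [n]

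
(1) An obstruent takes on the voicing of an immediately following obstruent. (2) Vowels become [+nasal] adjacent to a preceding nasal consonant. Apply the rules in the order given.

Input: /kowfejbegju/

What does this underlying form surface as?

Rule 1: no segment meets the rule's conditions; no change.
After rule 1: kowfejbegju
Rule 2: no segment meets the rule's conditions; no change.

[kowfejbegju]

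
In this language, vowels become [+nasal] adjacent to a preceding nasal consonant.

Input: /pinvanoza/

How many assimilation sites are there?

/o/ after nasal /n/ → [õ]
1 segment changes.

1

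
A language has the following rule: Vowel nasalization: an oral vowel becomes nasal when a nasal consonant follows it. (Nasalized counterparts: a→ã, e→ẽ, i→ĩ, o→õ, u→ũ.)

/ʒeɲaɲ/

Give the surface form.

[ʒẽɲãɲ]

/e/ before nasal /ɲ/ → [ẽ]
/a/ before nasal /ɲ/ → [ã]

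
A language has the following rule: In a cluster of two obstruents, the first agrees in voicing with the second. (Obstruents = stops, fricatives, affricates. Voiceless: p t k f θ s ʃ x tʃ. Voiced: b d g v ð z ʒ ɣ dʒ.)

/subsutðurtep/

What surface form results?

/b/ before /s/ (voiceless) → [p]
/t/ before /ð/ (voiced) → [d]

[supsudðurtep]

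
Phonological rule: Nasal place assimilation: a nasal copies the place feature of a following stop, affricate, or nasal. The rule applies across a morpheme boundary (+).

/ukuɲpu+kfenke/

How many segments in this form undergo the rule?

2

/ɲ/ before /p/ (labial) → [m]
/n/ before /k/ (velar) → [ŋ]
2 segments change.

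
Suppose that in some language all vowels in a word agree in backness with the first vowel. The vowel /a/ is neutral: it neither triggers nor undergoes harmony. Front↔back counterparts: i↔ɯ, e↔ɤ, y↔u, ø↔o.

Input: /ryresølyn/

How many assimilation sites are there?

No segment meets the rule's conditions.

0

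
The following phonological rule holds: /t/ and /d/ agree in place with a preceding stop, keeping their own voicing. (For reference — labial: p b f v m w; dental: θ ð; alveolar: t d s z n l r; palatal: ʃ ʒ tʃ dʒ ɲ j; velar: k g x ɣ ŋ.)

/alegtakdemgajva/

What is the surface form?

[alegkakgemgajva]

/t/ after /g/ (velar) → [k]
/d/ after /k/ (velar) → [g]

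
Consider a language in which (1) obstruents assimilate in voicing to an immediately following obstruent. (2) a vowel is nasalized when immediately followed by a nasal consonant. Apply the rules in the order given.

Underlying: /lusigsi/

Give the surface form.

[lusiksi]

Rule 1: /g/ before /s/ (voiceless) → [k]
After rule 1: lusiksi
Rule 2: no segment meets the rule's conditions; no change.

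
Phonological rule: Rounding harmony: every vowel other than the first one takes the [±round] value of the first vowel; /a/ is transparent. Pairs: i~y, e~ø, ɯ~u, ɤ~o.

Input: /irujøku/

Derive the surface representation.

/u/ harmonizes with /i/ ([-round]) → [ɯ]
/ø/ harmonizes with /i/ ([-round]) → [e]
/u/ harmonizes with /i/ ([-round]) → [ɯ]

[irɯjekɯ]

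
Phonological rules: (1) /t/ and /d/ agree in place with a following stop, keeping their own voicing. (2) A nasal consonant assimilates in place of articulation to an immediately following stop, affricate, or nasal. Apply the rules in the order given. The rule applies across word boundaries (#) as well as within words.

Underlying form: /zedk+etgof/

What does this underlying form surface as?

Rule 1: /d/ before /k/ (velar) → [g]
Rule 1: /t/ before /g/ (velar) → [k]
After rule 1: zegk+ekgof
Rule 2: no segment meets the rule's conditions; no change.

[zegk+ekgof]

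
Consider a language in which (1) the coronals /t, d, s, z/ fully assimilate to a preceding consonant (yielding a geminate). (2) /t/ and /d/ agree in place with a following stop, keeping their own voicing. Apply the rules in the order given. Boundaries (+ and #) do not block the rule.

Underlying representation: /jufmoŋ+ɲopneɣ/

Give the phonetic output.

Rule 1: no segment meets the rule's conditions; no change.
After rule 1: jufmoŋ+ɲopneɣ
Rule 2: no segment meets the rule's conditions; no change.

[jufmoŋ+ɲopneɣ]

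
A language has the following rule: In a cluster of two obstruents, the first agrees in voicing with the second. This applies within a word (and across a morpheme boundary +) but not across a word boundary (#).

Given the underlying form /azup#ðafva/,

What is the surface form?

/f/ before /v/ (voiced) → [v]

[azup#ðavva]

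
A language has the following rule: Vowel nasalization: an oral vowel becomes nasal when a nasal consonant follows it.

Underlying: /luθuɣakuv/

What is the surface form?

[luθuɣakuv]

no segment meets the rule's conditions; no change.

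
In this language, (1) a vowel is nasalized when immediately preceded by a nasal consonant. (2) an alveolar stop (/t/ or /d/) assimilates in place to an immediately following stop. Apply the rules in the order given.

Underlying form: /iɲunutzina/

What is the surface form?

Rule 1: /u/ after nasal /ɲ/ → [ũ]
Rule 1: /u/ after nasal /n/ → [ũ]
Rule 1: /a/ after nasal /n/ → [ã]
After rule 1: iɲũnũtzinã
Rule 2: no segment meets the rule's conditions; no change.

[iɲũnũtzinã]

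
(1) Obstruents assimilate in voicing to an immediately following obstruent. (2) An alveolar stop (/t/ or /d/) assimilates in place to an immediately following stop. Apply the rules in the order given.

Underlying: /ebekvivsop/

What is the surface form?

Rule 1: /k/ before /v/ (voiced) → [g]
Rule 1: /v/ before /s/ (voiceless) → [f]
After rule 1: ebegvifsop
Rule 2: no segment meets the rule's conditions; no change.

[ebegvifsop]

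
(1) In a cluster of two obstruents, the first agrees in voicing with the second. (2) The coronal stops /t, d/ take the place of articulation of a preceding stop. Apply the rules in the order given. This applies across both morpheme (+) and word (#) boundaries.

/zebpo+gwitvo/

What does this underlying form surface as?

[zeppo+gwidvo]

Rule 1: /b/ before /p/ (voiceless) → [p]
Rule 1: /t/ before /v/ (voiced) → [d]
After rule 1: zeppo+gwidvo
Rule 2: no segment meets the rule's conditions; no change.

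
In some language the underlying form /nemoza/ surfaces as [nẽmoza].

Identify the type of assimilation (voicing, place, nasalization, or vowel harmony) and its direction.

/e/→[ẽ].
Each target copies a feature from the following segment, so the direction is regressive.

nasalization, regressive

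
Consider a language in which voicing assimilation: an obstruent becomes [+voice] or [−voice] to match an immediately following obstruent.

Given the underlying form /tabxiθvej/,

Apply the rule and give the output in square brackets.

/b/ before /x/ (voiceless) → [p]
/θ/ before /v/ (voiced) → [ð]

[tapxiðvej]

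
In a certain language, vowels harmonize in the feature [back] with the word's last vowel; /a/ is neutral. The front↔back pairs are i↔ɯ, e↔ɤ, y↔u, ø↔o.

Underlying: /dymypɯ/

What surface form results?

/y/ harmonizes with /ɯ/ ([+back]) → [u]
/y/ harmonizes with /ɯ/ ([+back]) → [u]

[dumupɯ]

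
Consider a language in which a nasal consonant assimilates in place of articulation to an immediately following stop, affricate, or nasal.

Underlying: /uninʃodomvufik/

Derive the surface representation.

[uninʃodomvufik]

no segment meets the rule's conditions; no change.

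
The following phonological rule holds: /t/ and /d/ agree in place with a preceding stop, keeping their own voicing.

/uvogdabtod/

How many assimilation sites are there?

/d/ after /g/ (velar) → [g]
/t/ after /b/ (labial) → [p]
2 segments change.

2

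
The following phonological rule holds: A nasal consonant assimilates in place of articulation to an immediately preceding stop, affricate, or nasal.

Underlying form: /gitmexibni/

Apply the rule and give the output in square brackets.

/m/ after /t/ (alveolar) → [n]
/n/ after /b/ (labial) → [m]

[gitnexibmi]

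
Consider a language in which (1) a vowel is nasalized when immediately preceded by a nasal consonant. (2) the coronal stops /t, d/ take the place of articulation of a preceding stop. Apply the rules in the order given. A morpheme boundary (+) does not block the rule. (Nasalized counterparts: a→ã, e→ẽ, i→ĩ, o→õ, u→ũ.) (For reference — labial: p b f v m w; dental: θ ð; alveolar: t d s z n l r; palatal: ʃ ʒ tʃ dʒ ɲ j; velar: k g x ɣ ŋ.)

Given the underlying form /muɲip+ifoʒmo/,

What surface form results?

Rule 1: /u/ after nasal /m/ → [ũ]
Rule 1: /i/ after nasal /ɲ/ → [ĩ]
Rule 1: /o/ after nasal /m/ → [õ]
After rule 1: mũɲĩp+ifoʒmõ
Rule 2: no segment meets the rule's conditions; no change.

[mũɲĩp+ifoʒmõ]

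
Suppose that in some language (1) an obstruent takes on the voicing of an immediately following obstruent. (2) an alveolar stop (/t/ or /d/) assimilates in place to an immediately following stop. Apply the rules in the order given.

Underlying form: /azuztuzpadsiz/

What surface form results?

Rule 1: /z/ before /t/ (voiceless) → [s]
Rule 1: /z/ before /p/ (voiceless) → [s]
Rule 1: /d/ before /s/ (voiceless) → [t]
After rule 1: azustuspatsiz
Rule 2: no segment meets the rule's conditions; no change.

[azustuspatsiz]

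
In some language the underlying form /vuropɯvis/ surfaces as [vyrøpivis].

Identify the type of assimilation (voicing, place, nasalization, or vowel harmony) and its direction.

vowel harmony, regressive

/u/→[y] /o/→[ø] /ɯ/→[i].
Vowels agree with the last vowel, so the harmony is regressive.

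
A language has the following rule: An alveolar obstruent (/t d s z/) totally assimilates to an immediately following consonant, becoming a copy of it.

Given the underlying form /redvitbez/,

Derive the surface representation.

/d/ before /v/ → [v] (total assimilation)
/t/ before /b/ → [b] (total assimilation)

[revvibbez]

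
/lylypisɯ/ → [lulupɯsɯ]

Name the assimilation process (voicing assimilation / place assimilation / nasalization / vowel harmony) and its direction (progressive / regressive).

vowel harmony, regressive

/y/→[u] /y/→[u] /i/→[ɯ].
Vowels agree with the last vowel, so the harmony is regressive.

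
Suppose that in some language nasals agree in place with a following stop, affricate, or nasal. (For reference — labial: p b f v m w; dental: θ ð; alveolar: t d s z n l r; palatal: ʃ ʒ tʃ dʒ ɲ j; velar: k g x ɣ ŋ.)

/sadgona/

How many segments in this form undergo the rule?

No segment meets the rule's conditions.

0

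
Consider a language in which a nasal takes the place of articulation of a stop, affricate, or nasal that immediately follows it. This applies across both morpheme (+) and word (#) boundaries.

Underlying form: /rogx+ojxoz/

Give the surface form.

[rogx+ojxoz]

no segment meets the rule's conditions; no change.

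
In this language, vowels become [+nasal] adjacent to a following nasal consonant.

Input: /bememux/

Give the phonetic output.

[bẽmẽmux]

/e/ before nasal /m/ → [ẽ]
/e/ before nasal /m/ → [ẽ]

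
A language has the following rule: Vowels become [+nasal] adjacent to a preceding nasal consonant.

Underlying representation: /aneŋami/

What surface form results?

/e/ after nasal /n/ → [ẽ]
/a/ after nasal /ŋ/ → [ã]
/i/ after nasal /m/ → [ĩ]

[anẽŋãmĩ]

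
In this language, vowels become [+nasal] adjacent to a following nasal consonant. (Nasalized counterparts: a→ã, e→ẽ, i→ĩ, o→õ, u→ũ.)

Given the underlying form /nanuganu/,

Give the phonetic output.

/a/ before nasal /n/ → [ã]
/a/ before nasal /n/ → [ã]

[nãnugãnu]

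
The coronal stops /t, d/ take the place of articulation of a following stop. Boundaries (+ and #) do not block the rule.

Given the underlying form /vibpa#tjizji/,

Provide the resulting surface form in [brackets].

no segment meets the rule's conditions; no change.

[vibpa#tjizji]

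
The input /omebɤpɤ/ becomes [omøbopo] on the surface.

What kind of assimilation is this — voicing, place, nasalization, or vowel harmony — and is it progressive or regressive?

/e/→[ø] /ɤ/→[o] /ɤ/→[o].
Vowels agree with the first vowel, so the harmony is progressive.

vowel harmony, progressive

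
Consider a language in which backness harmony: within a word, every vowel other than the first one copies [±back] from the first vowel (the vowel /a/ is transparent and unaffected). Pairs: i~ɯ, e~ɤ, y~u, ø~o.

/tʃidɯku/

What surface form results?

[tʃidiky]

/ɯ/ harmonizes with /i/ ([-back]) → [i]
/u/ harmonizes with /i/ ([-back]) → [y]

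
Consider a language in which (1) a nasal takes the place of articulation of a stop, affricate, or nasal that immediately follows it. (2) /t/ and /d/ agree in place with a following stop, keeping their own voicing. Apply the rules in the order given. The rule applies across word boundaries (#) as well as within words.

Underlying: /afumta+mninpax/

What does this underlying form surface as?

[afunta+nnimpax]

Rule 1: /m/ before /t/ (alveolar) → [n]
Rule 1: /m/ before /n/ (alveolar) → [n]
Rule 1: /n/ before /p/ (labial) → [m]
After rule 1: afunta+nnimpax
Rule 2: no segment meets the rule's conditions; no change.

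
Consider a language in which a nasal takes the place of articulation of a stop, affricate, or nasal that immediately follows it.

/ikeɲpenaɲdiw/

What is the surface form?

[ikempenandiw]

/ɲ/ before /p/ (labial) → [m]
/ɲ/ before /d/ (alveolar) → [n]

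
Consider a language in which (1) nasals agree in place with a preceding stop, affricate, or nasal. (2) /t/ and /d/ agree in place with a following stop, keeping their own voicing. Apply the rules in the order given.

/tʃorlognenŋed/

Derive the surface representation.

Rule 1: /n/ after /g/ (velar) → [ŋ]
Rule 1: /ŋ/ after /n/ (alveolar) → [n]
After rule 1: tʃorlogŋenned
Rule 2: no segment meets the rule's conditions; no change.

[tʃorlogŋenned]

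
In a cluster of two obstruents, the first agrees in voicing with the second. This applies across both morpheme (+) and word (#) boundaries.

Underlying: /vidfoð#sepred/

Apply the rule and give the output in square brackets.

[vitfoθ#sepred]

/d/ before /f/ (voiceless) → [t]
/ð/ before /s/ (voiceless) → [θ]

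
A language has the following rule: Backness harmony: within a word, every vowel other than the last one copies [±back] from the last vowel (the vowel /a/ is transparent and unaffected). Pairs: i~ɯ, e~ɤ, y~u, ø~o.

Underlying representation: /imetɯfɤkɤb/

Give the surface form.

[ɯmɤtɯfɤkɤb]

/i/ harmonizes with /ɤ/ ([+back]) → [ɯ]
/e/ harmonizes with /ɤ/ ([+back]) → [ɤ]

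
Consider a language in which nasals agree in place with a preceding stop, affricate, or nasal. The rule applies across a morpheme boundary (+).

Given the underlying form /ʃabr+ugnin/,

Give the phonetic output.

[ʃabr+ugŋin]

/n/ after /g/ (velar) → [ŋ]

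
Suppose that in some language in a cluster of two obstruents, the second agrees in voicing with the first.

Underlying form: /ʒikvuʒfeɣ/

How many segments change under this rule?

2

/v/ after /k/ (voiceless) → [f]
/f/ after /ʒ/ (voiced) → [v]
2 segments change.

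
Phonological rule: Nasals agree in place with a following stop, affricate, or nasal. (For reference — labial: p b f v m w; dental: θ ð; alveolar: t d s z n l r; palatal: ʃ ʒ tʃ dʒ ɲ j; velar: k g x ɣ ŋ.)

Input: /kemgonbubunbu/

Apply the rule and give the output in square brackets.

[keŋgombubumbu]

/m/ before /g/ (velar) → [ŋ]
/n/ before /b/ (labial) → [m]
/n/ before /b/ (labial) → [m]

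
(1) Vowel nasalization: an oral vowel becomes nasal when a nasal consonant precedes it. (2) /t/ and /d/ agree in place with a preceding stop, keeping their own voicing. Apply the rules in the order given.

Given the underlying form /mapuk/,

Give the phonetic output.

[mãpuk]

Rule 1: /a/ after nasal /m/ → [ã]
After rule 1: mãpuk
Rule 2: no segment meets the rule's conditions; no change.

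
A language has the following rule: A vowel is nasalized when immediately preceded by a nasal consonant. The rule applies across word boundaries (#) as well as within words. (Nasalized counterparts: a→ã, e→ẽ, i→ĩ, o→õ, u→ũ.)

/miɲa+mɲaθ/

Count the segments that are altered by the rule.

3

/i/ after nasal /m/ → [ĩ]
/a/ after nasal /ɲ/ → [ã]
/a/ after nasal /ɲ/ → [ã]
3 segments change.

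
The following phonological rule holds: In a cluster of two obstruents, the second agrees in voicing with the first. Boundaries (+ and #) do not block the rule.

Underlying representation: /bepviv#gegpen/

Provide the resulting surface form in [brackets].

/v/ after /p/ (voiceless) → [f]
/p/ after /g/ (voiced) → [b]

[bepfiv#gegben]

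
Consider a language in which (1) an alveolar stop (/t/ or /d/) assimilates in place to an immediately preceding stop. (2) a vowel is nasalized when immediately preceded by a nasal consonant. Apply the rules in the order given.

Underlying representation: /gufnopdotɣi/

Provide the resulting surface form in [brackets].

[gufnõpbotɣi]

Rule 1: /d/ after /p/ (labial) → [b]
After rule 1: gufnopbotɣi
Rule 2: /o/ after nasal /n/ → [õ]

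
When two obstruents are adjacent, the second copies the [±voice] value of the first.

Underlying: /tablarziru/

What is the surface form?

no segment meets the rule's conditions; no change.

[tablarziru]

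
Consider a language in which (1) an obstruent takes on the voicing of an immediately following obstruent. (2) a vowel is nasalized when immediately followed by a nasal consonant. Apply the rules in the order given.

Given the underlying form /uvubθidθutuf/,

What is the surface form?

Rule 1: /b/ before /θ/ (voiceless) → [p]
Rule 1: /d/ before /θ/ (voiceless) → [t]
After rule 1: uvupθitθutuf
Rule 2: no segment meets the rule's conditions; no change.

[uvupθitθutuf]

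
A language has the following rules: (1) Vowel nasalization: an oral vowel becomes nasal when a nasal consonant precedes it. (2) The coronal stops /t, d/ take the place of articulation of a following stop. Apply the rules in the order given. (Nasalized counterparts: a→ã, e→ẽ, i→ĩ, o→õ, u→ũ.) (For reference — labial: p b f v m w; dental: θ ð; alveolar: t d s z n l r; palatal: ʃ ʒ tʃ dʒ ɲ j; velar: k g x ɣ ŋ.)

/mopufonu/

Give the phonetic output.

[mõpufonũ]

Rule 1: /o/ after nasal /m/ → [õ]
Rule 1: /u/ after nasal /n/ → [ũ]
After rule 1: mõpufonũ
Rule 2: no segment meets the rule's conditions; no change.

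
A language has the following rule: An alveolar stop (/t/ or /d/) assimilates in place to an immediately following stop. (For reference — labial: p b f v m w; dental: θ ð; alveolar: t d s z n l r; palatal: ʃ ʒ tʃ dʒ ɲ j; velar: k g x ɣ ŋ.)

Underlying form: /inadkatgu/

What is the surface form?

/d/ before /k/ (velar) → [g]
/t/ before /g/ (velar) → [k]

[inagkakgu]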